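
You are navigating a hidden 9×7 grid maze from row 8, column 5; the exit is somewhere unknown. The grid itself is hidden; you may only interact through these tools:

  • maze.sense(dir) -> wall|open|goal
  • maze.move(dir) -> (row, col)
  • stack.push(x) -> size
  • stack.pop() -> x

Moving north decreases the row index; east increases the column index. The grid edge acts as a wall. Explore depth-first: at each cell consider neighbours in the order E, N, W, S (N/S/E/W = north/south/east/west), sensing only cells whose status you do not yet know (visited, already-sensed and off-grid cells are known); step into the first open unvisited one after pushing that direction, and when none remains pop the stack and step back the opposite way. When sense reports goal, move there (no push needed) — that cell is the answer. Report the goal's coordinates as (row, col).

Action: sense[dir='east']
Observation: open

Action: push[x='east']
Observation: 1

Action: move[dir='east']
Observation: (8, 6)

Action: sense[dir='north']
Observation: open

Action: push[x='north']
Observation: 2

Action: move[dir='north']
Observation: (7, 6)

Action: sense[dir='north']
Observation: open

Action: push[x='north']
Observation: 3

Action: move[dir='north']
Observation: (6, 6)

Action: sense[dir='north']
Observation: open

Action: push[x='north']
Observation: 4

Action: move[dir='north']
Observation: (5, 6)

Action: sense[dir='north']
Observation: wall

Action: sense[dir='west']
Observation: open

Action: push[x='west']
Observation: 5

Action: move[dir='west']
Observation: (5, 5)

Action: sense[dir='north']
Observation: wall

Action: sense[dir='west']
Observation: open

Action: push[x='west']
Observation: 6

Action: move[dir='west']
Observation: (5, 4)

Action: sense[dir='north']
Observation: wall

Action: sense[dir='west']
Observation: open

Action: push[x='west']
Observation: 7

Action: move[dir='west']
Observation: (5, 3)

Action: sense[dir='north']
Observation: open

Action: push[x='north']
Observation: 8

Action: move[dir='north']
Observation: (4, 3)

Action: sense[dir='north']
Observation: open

Action: push[x='north']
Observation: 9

Action: move[dir='north']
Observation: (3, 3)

Action: sense[dir='east']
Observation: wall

Action: sense[dir='north']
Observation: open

Action: push[x='north']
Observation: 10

Action: move[dir='north']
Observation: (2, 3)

Action: sense[dir='east']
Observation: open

Action: push[x='east']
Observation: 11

Action: move[dir='east']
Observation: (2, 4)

Action: sense[dir='east']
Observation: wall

Action: sense[dir='north']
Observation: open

Action: push[x='north']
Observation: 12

Action: move[dir='north']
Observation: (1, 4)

Action: sense[dir='east']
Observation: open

Action: push[x='east']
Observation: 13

Action: move[dir='east']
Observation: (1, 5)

Action: sense[dir='east']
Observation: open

Action: push[x='east']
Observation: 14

Action: move[dir='east']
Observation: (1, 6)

Action: sense[dir='north']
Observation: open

Action: push[x='north']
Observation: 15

Action: move[dir='north']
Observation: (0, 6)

Action: sense[dir='west']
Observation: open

Action: push[x='west']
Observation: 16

Action: move[dir='west']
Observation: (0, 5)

Action: sense[dir='west']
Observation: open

Action: push[x='west']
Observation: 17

Action: move[dir='west']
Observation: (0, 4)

Action: sense[dir='west']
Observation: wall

Action: pop[]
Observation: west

Action: move[dir='east']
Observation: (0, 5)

Action: pop[]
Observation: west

Action: move[dir='east']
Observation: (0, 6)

Action: pop[]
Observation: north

Action: move[dir='south']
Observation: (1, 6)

Action: sense[dir='south']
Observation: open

Action: push[x='south']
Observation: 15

Action: move[dir='south']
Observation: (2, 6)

Action: sense[dir='south']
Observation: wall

Action: pop[]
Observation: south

Action: move[dir='north']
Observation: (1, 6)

Action: pop[]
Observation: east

Action: move[dir='west']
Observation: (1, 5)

Action: pop[]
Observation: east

Action: move[dir='west']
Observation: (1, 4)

Action: sense[dir='west']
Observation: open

Action: push[x='west']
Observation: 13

Action: move[dir='west']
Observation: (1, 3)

Action: sense[dir='west']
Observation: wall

Action: pop[]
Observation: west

Action: move[dir='east']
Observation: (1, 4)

Action: pop[]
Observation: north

Action: move[dir='south']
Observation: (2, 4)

Action: pop[]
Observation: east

Action: move[dir='west']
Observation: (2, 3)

Action: sense[dir='west']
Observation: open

Action: push[x='west']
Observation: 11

Action: move[dir='west']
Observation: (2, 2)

Action: sense[dir='west']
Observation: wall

Action: sense[dir='south']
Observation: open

Action: push[x='south']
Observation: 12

Action: move[dir='south']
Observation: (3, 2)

Action: sense[dir='west']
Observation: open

Action: push[x='west']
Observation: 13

Action: move[dir='west']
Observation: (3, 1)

Action: sense[dir='west']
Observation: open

Action: push[x='west']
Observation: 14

Action: move[dir='west']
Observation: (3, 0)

Action: sense[dir='north']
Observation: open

Action: push[x='north']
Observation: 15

Action: move[dir='north']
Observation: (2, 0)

Action: sense[dir='north']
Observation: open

Action: push[x='north']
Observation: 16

Action: move[dir='north']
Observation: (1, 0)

Action: sense[dir='east']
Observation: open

Action: push[x='east']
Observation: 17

Action: move[dir='east']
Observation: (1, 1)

Action: sense[dir='north']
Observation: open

Action: push[x='north']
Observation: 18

Action: move[dir='north']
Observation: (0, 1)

Action: sense[dir='east']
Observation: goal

Action: move[dir='east']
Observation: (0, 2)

Answer: (0, 2)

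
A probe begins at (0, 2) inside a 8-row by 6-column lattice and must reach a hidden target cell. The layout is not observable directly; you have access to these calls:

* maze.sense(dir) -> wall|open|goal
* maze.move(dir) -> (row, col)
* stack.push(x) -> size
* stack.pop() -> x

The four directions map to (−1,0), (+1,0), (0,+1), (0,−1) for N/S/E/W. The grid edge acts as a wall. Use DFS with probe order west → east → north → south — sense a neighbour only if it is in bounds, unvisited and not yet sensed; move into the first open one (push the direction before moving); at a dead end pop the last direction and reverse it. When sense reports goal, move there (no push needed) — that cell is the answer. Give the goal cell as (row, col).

Next I call sense(dir: west), giving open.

Using push(x: west), → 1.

Using move(dir: west), yielding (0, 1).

Using sense(dir: west), and get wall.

I call sense(dir: south), and see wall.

I run pop(), → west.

I invoke move(dir: east), → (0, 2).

Using sense(dir: east), → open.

I invoke push(x: east), giving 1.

I run move(dir: east), yielding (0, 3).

I try sense(dir: east), and get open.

Now I run push(x: east), — result: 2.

Invoking move(dir: east), and observe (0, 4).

I try sense(dir: east), — result: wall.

Calling sense(dir: south), which returns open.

I try push(x: south), and get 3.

Now I run move(dir: south), giving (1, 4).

I call sense(dir: west), and observe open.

Now I run push(x: west), → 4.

Invoking move(dir: west), → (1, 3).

I use sense(dir: west), which returns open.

I use push(x: west), yielding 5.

I try move(dir: west), → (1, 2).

I use sense(dir: south), and see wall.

Calling pop(), and see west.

I try move(dir: east), and get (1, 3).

I run sense(dir: south), and get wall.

Now I run pop, : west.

I call move(dir: east), and observe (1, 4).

Next I call sense(dir: east), yielding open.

I run push(x: east), which returns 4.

Invoking move(dir: east), which returns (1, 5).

Calling sense(dir: south), giving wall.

I run pop(), and observe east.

Next I call move(dir: west), and observe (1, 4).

I invoke sense(dir: south), → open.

I use push(x: south), : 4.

Then move(dir: south), giving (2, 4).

Calling sense(dir: south), and observe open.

I call push(x: south), and observe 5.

I run move(dir: south), giving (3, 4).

Then sense(dir: west), giving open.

I invoke push(x: west), and observe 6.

I call move(dir: west), : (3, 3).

I use sense(dir: west), → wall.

I run sense(dir: south), and observe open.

I call push(x: south), : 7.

Using move(dir: south), giving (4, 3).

Using sense(dir: west), — result: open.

Next I call push(x: west), and see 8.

I use move(dir: west), → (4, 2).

I try sense(dir: west), and see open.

I use push(x: west), → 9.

Invoking move(dir: west), and see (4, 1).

I call sense(dir: west), : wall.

Calling sense(dir: north), : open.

Using push(x: north), → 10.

I run move(dir: north), and get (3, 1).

Using sense(dir: west), and get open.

Calling push(x: west), and see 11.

I run move(dir: west), giving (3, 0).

I try sense(dir: north), yielding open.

I call push(x: north), which returns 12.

I run move(dir: north), and observe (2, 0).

Next I call sense(dir: east), → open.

I call push(x: east), — result: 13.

Then move(dir: east), and see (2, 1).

I run pop(), giving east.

Then move(dir: west), which returns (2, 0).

Then sense(dir: north), and see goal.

I invoke move(dir: north), — result: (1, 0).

Answer: (1, 0)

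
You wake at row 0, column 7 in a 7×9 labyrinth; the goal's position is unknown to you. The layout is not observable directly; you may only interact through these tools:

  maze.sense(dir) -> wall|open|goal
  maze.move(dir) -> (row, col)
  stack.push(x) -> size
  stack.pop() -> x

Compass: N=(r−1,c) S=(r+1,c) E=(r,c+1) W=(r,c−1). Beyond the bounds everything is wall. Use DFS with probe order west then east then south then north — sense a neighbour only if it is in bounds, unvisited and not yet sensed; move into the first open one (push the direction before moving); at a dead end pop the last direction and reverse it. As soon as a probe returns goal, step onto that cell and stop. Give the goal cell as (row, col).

~$ maze.sense west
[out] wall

~$ maze.sense east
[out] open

~$ stack.push east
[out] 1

~$ maze.move east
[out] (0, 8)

~$ maze.sense south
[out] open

~$ stack.push south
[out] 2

~$ maze.move south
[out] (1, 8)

~$ maze.sense west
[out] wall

~$ maze.sense south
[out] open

~$ stack.push south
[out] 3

~$ maze.move south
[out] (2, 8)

~$ maze.sense west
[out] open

~$ stack.push west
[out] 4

~$ maze.move west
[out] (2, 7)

~$ maze.sense west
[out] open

~$ stack.push west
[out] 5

~$ maze.move west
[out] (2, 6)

~$ maze.sense west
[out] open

~$ stack.push west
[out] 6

~$ maze.move west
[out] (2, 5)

~$ maze.sense west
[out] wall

~$ maze.sense south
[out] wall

~$ maze.sense north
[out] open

~$ stack.push north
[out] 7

~$ maze.move north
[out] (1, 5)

~$ maze.sense west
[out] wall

~$ maze.sense east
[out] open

~$ stack.push east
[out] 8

~$ maze.move east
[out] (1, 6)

~$ stack.pop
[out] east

~$ maze.move west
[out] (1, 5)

~$ maze.sense north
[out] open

~$ stack.push north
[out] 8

~$ maze.move north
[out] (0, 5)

~$ maze.sense west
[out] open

~$ stack.push west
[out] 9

~$ maze.move west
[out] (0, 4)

~$ maze.sense west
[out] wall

~$ stack.pop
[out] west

~$ maze.move east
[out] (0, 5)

~$ stack.pop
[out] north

~$ maze.move south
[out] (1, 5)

~$ stack.pop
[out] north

~$ maze.move south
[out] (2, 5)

~$ stack.pop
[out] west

~$ maze.move east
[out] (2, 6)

~$ maze.sense south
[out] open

~$ stack.push south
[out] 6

~$ maze.move south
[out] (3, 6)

~$ maze.sense east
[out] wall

~$ maze.sense south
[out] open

~$ stack.push south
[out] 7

~$ maze.move south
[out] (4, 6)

~$ maze.sense west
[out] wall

~$ maze.sense east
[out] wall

~$ maze.sense south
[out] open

~$ stack.push south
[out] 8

~$ maze.move south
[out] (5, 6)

~$ maze.sense west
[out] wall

~$ maze.sense east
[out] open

~$ stack.push east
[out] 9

~$ maze.move east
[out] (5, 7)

~$ maze.sense east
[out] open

~$ stack.push east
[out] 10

~$ maze.move east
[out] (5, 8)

~$ maze.sense south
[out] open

~$ stack.push south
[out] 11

~$ maze.move south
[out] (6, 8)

~$ maze.sense west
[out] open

~$ stack.push west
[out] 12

~$ maze.move west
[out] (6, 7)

~$ maze.sense west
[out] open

~$ stack.push west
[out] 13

~$ maze.move west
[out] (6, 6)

~$ maze.sense west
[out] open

~$ stack.push west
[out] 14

~$ maze.move west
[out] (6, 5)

~$ maze.sense west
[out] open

~$ stack.push west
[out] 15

~$ maze.move west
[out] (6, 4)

~$ maze.sense west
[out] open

~$ stack.push west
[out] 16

~$ maze.move west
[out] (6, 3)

~$ maze.sense west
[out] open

~$ stack.push west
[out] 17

~$ maze.move west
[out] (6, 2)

~$ maze.sense west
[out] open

~$ stack.push west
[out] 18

~$ maze.move west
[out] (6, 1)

~$ maze.sense west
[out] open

~$ stack.push west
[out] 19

~$ maze.move west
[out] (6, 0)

~$ maze.sense north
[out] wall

~$ stack.pop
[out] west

~$ maze.move east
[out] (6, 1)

~$ maze.sense north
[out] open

~$ stack.push north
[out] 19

~$ maze.move north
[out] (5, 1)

~$ maze.sense east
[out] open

~$ stack.push east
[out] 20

~$ maze.move east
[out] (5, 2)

~$ maze.sense east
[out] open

~$ stack.push east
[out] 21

~$ maze.move east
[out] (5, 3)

~$ maze.sense east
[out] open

~$ stack.push east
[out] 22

~$ maze.move east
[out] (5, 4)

~$ maze.sense north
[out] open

~$ stack.push north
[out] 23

~$ maze.move north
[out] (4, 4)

~$ maze.sense west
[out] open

~$ stack.push west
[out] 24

~$ maze.move west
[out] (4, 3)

~$ maze.sense west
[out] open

~$ stack.push west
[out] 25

~$ maze.move west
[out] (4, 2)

~$ maze.sense west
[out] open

~$ stack.push west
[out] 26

~$ maze.move west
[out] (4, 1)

~$ maze.sense west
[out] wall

~$ maze.sense north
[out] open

~$ stack.push north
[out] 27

~$ maze.move north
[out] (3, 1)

~$ maze.sense west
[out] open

~$ stack.push west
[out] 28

~$ maze.move west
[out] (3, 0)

~$ maze.sense north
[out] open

~$ stack.push north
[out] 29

~$ maze.move north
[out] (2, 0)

~$ maze.sense east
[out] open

~$ stack.push east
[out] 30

~$ maze.move east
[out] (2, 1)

~$ maze.sense east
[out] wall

~$ maze.sense north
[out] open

~$ stack.push north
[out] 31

~$ maze.move north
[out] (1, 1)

~$ maze.sense west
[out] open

~$ stack.push west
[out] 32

~$ maze.move west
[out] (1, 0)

~$ maze.sense north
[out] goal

~$ maze.move north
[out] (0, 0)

Answer: (0, 0)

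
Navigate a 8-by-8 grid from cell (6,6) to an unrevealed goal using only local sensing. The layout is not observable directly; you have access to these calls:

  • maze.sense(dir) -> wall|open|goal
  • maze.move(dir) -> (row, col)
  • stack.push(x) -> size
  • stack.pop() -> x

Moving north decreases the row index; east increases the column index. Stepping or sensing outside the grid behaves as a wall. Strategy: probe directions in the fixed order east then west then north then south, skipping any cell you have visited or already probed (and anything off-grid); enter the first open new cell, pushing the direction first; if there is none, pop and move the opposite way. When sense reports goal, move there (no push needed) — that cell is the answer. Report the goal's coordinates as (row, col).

-> maze.sense(dir→east)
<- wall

-> maze.sense(dir→west)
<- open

-> stack.push(x→west)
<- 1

-> maze.move(dir→west)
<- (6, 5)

-> maze.sense(dir→west)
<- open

-> stack.push(x→west)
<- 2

-> maze.move(dir→west)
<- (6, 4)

-> maze.sense(dir→west)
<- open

-> stack.push(x→west)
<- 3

-> maze.move(dir→west)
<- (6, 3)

-> maze.sense(dir→west)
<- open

-> stack.push(x→west)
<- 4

-> maze.move(dir→west)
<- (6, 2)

-> maze.sense(dir→west)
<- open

-> stack.push(x→west)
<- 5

-> maze.move(dir→west)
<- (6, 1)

-> maze.sense(dir→west)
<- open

-> stack.push(x→west)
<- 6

-> maze.move(dir→west)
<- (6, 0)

-> maze.sense(dir→north)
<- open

-> stack.push(x→north)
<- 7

-> maze.move(dir→north)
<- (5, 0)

-> maze.sense(dir→east)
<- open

-> stack.push(x→east)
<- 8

-> maze.move(dir→east)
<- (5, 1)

-> maze.sense(dir→east)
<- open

-> stack.push(x→east)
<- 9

-> maze.move(dir→east)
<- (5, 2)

-> maze.sense(dir→east)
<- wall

-> maze.sense(dir→north)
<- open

-> stack.push(x→north)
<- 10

-> maze.move(dir→north)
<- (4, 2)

-> maze.sense(dir→east)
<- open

-> stack.push(x→east)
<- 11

-> maze.move(dir→east)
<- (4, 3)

-> maze.sense(dir→east)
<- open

-> stack.push(x→east)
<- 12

-> maze.move(dir→east)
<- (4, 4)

-> maze.sense(dir→east)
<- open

-> stack.push(x→east)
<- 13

-> maze.move(dir→east)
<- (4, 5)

-> maze.sense(dir→east)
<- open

-> stack.push(x→east)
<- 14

-> maze.move(dir→east)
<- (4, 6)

-> maze.sense(dir→east)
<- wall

-> maze.sense(dir→north)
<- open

-> stack.push(x→north)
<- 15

-> maze.move(dir→north)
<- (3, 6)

-> maze.sense(dir→east)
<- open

-> stack.push(x→east)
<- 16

-> maze.move(dir→east)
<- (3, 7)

-> maze.sense(dir→north)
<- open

-> stack.push(x→north)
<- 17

-> maze.move(dir→north)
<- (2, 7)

-> maze.sense(dir→west)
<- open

-> stack.push(x→west)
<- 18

-> maze.move(dir→west)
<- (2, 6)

-> maze.sense(dir→west)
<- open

-> stack.push(x→west)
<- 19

-> maze.move(dir→west)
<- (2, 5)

-> maze.sense(dir→west)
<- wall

-> maze.sense(dir→north)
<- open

-> stack.push(x→north)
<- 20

-> maze.move(dir→north)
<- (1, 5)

-> maze.sense(dir→east)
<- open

-> stack.push(x→east)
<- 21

-> maze.move(dir→east)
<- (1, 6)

-> maze.sense(dir→east)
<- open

-> stack.push(x→east)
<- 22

-> maze.move(dir→east)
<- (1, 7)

-> maze.sense(dir→north)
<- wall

-> stack.pop()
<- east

-> maze.move(dir→west)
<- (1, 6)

-> maze.sense(dir→north)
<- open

-> stack.push(x→north)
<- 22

-> maze.move(dir→north)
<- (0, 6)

-> maze.sense(dir→west)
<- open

-> stack.push(x→west)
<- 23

-> maze.move(dir→west)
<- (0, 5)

-> maze.sense(dir→west)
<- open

-> stack.push(x→west)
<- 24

-> maze.move(dir→west)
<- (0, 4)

-> maze.sense(dir→west)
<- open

-> stack.push(x→west)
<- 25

-> maze.move(dir→west)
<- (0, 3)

-> maze.sense(dir→west)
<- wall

-> maze.sense(dir→south)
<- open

-> stack.push(x→south)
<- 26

-> maze.move(dir→south)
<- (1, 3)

-> maze.sense(dir→east)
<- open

-> stack.push(x→east)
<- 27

-> maze.move(dir→east)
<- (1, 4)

-> stack.pop()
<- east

-> maze.move(dir→west)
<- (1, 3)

-> maze.sense(dir→west)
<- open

-> stack.push(x→west)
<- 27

-> maze.move(dir→west)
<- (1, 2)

-> maze.sense(dir→west)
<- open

-> stack.push(x→west)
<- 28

-> maze.move(dir→west)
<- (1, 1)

-> maze.sense(dir→west)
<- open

-> stack.push(x→west)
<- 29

-> maze.move(dir→west)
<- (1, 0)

-> maze.sense(dir→north)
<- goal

-> maze.move(dir→north)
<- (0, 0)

Answer: (0, 0)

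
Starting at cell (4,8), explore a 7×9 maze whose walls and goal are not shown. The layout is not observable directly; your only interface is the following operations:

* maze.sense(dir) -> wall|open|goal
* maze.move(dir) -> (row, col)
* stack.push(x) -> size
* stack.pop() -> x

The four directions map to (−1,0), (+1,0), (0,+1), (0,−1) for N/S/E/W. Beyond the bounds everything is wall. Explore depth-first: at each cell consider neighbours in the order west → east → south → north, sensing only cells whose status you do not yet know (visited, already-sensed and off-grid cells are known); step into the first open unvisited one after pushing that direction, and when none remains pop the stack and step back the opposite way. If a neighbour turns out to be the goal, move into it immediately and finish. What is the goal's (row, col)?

~$ maze.sense west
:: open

~$ stack.push west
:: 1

~$ maze.move west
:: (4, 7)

~$ maze.sense west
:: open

~$ stack.push west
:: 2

~$ maze.move west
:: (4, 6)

~$ maze.sense west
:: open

~$ stack.push west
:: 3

~$ maze.move west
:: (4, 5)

~$ maze.sense west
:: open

~$ stack.push west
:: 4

~$ maze.move west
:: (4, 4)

~$ maze.sense west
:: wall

~$ maze.sense south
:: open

~$ stack.push south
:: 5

~$ maze.move south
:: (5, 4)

~$ maze.sense west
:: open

~$ stack.push west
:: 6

~$ maze.move west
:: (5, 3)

~$ maze.sense west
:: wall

~$ maze.sense south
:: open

~$ stack.push south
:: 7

~$ maze.move south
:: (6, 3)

~$ maze.sense west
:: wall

~$ maze.sense east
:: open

~$ stack.push east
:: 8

~$ maze.move east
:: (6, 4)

~$ maze.sense east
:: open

~$ stack.push east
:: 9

~$ maze.move east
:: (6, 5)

~$ maze.sense east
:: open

~$ stack.push east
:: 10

~$ maze.move east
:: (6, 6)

~$ maze.sense east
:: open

~$ stack.push east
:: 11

~$ maze.move east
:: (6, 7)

~$ maze.sense east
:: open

~$ stack.push east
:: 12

~$ maze.move east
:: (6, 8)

~$ maze.sense north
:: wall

~$ stack.pop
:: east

~$ maze.move west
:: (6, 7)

~$ maze.sense north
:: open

~$ stack.push north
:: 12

~$ maze.move north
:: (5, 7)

~$ maze.sense west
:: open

~$ stack.push west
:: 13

~$ maze.move west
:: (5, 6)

~$ maze.sense west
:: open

~$ stack.push west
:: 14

~$ maze.move west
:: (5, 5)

~$ stack.pop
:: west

~$ maze.move east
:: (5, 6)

~$ stack.pop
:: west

~$ maze.move east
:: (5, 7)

~$ stack.pop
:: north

~$ maze.move south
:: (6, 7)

~$ stack.pop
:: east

~$ maze.move west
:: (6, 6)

~$ stack.pop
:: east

~$ maze.move west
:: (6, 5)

~$ stack.pop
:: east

~$ maze.move west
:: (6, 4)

~$ stack.pop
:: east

~$ maze.move west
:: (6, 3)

~$ stack.pop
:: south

~$ maze.move north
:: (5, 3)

~$ stack.pop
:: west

~$ maze.move east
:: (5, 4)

~$ stack.pop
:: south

~$ maze.move north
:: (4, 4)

~$ maze.sense north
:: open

~$ stack.push north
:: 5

~$ maze.move north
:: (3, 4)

~$ maze.sense west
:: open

~$ stack.push west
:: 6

~$ maze.move west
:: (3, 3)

~$ maze.sense west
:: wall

~$ maze.sense north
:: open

~$ stack.push north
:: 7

~$ maze.move north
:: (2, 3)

~$ maze.sense west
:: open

~$ stack.push west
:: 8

~$ maze.move west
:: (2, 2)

~$ maze.sense west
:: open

~$ stack.push west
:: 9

~$ maze.move west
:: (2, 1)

~$ maze.sense west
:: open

~$ stack.push west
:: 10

~$ maze.move west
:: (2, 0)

~$ maze.sense south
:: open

~$ stack.push south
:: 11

~$ maze.move south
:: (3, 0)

~$ maze.sense east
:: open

~$ stack.push east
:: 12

~$ maze.move east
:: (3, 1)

~$ maze.sense south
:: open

~$ stack.push south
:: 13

~$ maze.move south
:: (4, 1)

~$ maze.sense west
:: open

~$ stack.push west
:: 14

~$ maze.move west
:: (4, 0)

~$ maze.sense south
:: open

~$ stack.push south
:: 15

~$ maze.move south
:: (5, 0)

~$ maze.sense east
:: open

~$ stack.push east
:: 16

~$ maze.move east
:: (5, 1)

~$ maze.sense south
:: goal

~$ maze.move south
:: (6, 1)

Answer: (6, 1)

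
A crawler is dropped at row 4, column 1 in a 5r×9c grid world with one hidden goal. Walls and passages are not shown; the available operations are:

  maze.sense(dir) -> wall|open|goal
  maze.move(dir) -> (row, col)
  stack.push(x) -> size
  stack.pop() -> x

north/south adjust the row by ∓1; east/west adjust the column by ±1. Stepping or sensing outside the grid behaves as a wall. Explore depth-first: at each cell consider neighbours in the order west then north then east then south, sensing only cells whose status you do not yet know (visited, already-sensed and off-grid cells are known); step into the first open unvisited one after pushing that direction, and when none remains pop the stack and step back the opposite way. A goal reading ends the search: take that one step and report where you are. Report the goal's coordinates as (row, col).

>>> sense dir='west'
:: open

>>> push x='west'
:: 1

>>> move dir='west'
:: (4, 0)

>>> sense dir='north'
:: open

>>> push x='north'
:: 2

>>> move dir='north'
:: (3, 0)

>>> sense dir='north'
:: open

>>> push x='north'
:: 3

>>> move dir='north'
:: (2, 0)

>>> sense dir='north'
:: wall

>>> sense dir='east'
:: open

>>> push x='east'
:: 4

>>> move dir='east'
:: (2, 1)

>>> sense dir='north'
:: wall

>>> sense dir='east'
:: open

>>> push x='east'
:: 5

>>> move dir='east'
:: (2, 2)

>>> sense dir='north'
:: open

>>> push x='north'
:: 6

>>> move dir='north'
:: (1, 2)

>>> sense dir='north'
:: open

>>> push x='north'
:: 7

>>> move dir='north'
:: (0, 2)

>>> sense dir='west'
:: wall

>>> sense dir='east'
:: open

>>> push x='east'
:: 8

>>> move dir='east'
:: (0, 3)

>>> sense dir='east'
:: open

>>> push x='east'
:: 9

>>> move dir='east'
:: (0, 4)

>>> sense dir='east'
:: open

>>> push x='east'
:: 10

>>> move dir='east'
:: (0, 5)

>>> sense dir='east'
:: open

>>> push x='east'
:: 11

>>> move dir='east'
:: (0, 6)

>>> sense dir='east'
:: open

>>> push x='east'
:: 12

>>> move dir='east'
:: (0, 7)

>>> sense dir='east'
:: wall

>>> sense dir='south'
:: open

>>> push x='south'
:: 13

>>> move dir='south'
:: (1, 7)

>>> sense dir='west'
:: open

>>> push x='west'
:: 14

>>> move dir='west'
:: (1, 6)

>>> sense dir='west'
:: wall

>>> sense dir='south'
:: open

>>> push x='south'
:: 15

>>> move dir='south'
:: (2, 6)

>>> sense dir='west'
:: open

>>> push x='west'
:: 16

>>> move dir='west'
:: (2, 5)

>>> sense dir='west'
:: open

>>> push x='west'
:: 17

>>> move dir='west'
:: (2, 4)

>>> sense dir='west'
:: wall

>>> sense dir='north'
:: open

>>> push x='north'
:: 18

>>> move dir='north'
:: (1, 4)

>>> sense dir='west'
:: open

>>> push x='west'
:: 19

>>> move dir='west'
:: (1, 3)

>>> pop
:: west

>>> move dir='east'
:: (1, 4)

>>> pop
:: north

>>> move dir='south'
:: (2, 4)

>>> sense dir='south'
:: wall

>>> pop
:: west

>>> move dir='east'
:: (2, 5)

>>> sense dir='south'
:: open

>>> push x='south'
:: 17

>>> move dir='south'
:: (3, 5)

>>> sense dir='east'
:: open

>>> push x='east'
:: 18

>>> move dir='east'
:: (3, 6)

>>> sense dir='east'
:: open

>>> push x='east'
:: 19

>>> move dir='east'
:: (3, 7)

>>> sense dir='north'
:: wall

>>> sense dir='east'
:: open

>>> push x='east'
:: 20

>>> move dir='east'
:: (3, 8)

>>> sense dir='north'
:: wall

>>> sense dir='south'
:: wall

>>> pop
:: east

>>> move dir='west'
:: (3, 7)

>>> sense dir='south'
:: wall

>>> pop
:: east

>>> move dir='west'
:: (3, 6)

>>> sense dir='south'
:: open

>>> push x='south'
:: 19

>>> move dir='south'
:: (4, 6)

>>> sense dir='west'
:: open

>>> push x='west'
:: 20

>>> move dir='west'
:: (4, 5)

>>> sense dir='west'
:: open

>>> push x='west'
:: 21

>>> move dir='west'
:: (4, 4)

>>> sense dir='west'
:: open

>>> push x='west'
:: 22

>>> move dir='west'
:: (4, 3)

>>> sense dir='west'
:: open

>>> push x='west'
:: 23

>>> move dir='west'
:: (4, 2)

>>> sense dir='north'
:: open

>>> push x='north'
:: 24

>>> move dir='north'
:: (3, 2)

>>> sense dir='west'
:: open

>>> push x='west'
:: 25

>>> move dir='west'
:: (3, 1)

>>> pop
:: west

>>> move dir='east'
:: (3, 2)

>>> sense dir='east'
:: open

>>> push x='east'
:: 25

>>> move dir='east'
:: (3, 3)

>>> pop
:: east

>>> move dir='west'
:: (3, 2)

>>> pop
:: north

>>> move dir='south'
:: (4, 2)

>>> pop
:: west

>>> move dir='east'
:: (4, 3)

>>> pop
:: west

>>> move dir='east'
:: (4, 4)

>>> pop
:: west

>>> move dir='east'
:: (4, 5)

>>> pop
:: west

>>> move dir='east'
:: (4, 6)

>>> pop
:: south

>>> move dir='north'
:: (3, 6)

>>> pop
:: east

>>> move dir='west'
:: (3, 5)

>>> pop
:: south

>>> move dir='north'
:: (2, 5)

>>> pop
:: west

>>> move dir='east'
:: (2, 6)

>>> pop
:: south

>>> move dir='north'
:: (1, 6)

>>> pop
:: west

>>> move dir='east'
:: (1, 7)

>>> sense dir='east'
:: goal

>>> move dir='east'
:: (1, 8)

Answer: (1, 8)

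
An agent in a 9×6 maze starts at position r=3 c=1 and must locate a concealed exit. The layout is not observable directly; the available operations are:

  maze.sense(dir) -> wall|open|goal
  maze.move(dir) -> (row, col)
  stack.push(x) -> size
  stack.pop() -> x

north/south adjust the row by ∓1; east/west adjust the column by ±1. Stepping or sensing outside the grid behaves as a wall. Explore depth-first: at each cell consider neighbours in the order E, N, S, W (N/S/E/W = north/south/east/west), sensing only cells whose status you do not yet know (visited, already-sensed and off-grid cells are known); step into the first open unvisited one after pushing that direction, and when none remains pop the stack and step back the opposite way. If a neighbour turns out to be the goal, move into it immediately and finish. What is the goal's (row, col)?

~$ maze.sense dir→east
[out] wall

~$ maze.sense dir→north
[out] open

~$ stack.push x→north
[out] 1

~$ maze.move dir→north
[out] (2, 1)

~$ maze.sense dir→east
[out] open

~$ stack.push x→east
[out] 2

~$ maze.move dir→east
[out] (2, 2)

~$ maze.sense dir→east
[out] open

~$ stack.push x→east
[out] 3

~$ maze.move dir→east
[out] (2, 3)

~$ maze.sense dir→east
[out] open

~$ stack.push x→east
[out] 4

~$ maze.move dir→east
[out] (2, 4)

~$ maze.sense dir→east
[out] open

~$ stack.push x→east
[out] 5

~$ maze.move dir→east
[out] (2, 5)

~$ maze.sense dir→north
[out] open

~$ stack.push x→north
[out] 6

~$ maze.move dir→north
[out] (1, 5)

~$ maze.sense dir→north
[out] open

~$ stack.push x→north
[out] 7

~$ maze.move dir→north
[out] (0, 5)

~$ maze.sense dir→west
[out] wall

~$ stack.pop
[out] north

~$ maze.move dir→south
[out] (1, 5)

~$ maze.sense dir→west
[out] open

~$ stack.push x→west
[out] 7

~$ maze.move dir→west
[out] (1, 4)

~$ maze.sense dir→west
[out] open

~$ stack.push x→west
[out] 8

~$ maze.move dir→west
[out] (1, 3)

~$ maze.sense dir→north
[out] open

~$ stack.push x→north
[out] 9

~$ maze.move dir→north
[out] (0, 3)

~$ maze.sense dir→west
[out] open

~$ stack.push x→west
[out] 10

~$ maze.move dir→west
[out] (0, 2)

~$ maze.sense dir→south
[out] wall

~$ maze.sense dir→west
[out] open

~$ stack.push x→west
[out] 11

~$ maze.move dir→west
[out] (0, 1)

~$ maze.sense dir→south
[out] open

~$ stack.push x→south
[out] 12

~$ maze.move dir→south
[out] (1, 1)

~$ maze.sense dir→west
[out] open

~$ stack.push x→west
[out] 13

~$ maze.move dir→west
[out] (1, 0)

~$ maze.sense dir→north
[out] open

~$ stack.push x→north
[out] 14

~$ maze.move dir→north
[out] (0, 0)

~$ stack.pop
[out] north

~$ maze.move dir→south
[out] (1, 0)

~$ maze.sense dir→south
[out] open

~$ stack.push x→south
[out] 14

~$ maze.move dir→south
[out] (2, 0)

~$ maze.sense dir→south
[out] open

~$ stack.push x→south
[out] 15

~$ maze.move dir→south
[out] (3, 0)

~$ maze.sense dir→south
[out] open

~$ stack.push x→south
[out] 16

~$ maze.move dir→south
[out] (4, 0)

~$ maze.sense dir→east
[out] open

~$ stack.push x→east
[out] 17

~$ maze.move dir→east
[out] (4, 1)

~$ maze.sense dir→east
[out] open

~$ stack.push x→east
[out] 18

~$ maze.move dir→east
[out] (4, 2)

~$ maze.sense dir→east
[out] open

~$ stack.push x→east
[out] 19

~$ maze.move dir→east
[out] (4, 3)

~$ maze.sense dir→east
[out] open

~$ stack.push x→east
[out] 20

~$ maze.move dir→east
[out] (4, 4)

~$ maze.sense dir→east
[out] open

~$ stack.push x→east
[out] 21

~$ maze.move dir→east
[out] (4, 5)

~$ maze.sense dir→north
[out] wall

~$ maze.sense dir→south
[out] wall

~$ stack.pop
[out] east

~$ maze.move dir→west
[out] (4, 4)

~$ maze.sense dir→north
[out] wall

~$ maze.sense dir→south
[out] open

~$ stack.push x→south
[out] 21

~$ maze.move dir→south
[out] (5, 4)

~$ maze.sense dir→south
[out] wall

~$ maze.sense dir→west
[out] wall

~$ stack.pop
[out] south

~$ maze.move dir→north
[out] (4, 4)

~$ stack.pop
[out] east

~$ maze.move dir→west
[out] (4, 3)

~$ maze.sense dir→north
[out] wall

~$ stack.pop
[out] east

~$ maze.move dir→west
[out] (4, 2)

~$ maze.sense dir→south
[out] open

~$ stack.push x→south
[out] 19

~$ maze.move dir→south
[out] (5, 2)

~$ maze.sense dir→south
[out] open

~$ stack.push x→south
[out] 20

~$ maze.move dir→south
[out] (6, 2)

~$ maze.sense dir→east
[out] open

~$ stack.push x→east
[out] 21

~$ maze.move dir→east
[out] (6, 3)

~$ maze.sense dir→south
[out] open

~$ stack.push x→south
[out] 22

~$ maze.move dir→south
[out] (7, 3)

~$ maze.sense dir→east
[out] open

~$ stack.push x→east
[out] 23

~$ maze.move dir→east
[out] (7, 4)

~$ maze.sense dir→east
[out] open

~$ stack.push x→east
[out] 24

~$ maze.move dir→east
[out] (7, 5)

~$ maze.sense dir→north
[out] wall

~$ maze.sense dir→south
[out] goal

~$ maze.move dir→south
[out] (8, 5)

Answer: (8, 5)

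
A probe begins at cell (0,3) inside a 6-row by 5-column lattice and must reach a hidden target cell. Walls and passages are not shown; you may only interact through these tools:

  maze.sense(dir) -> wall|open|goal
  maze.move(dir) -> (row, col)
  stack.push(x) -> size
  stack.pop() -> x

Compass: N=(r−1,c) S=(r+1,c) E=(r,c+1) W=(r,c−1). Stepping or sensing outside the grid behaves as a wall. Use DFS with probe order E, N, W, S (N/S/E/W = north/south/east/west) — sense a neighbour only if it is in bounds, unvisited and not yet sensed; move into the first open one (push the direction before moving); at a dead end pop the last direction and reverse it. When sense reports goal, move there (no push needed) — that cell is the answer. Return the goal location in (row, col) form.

Step: maze.sense[east]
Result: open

Step: stack.push[east]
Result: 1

Step: maze.move[east]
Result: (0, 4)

Step: maze.sense[south]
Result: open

Step: stack.push[south]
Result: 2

Step: maze.move[south]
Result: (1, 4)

Step: maze.sense[west]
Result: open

Step: stack.push[west]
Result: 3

Step: maze.move[west]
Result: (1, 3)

Step: maze.sense[west]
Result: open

Step: stack.push[west]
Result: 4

Step: maze.move[west]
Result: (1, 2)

Step: maze.sense[north]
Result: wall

Step: maze.sense[west]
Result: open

Step: stack.push[west]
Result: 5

Step: maze.move[west]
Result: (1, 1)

Step: maze.sense[north]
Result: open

Step: stack.push[north]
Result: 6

Step: maze.move[north]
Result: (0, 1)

Step: maze.sense[west]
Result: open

Step: stack.push[west]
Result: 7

Step: maze.move[west]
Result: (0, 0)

Step: maze.sense[south]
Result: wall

Step: stack.pop[]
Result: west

Step: maze.move[east]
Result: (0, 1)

Step: stack.pop[]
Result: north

Step: maze.move[south]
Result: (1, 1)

Step: maze.sense[south]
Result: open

Step: stack.push[south]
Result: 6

Step: maze.move[south]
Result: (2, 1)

Step: maze.sense[east]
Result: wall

Step: maze.sense[west]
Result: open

Step: stack.push[west]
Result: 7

Step: maze.move[west]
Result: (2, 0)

Step: maze.sense[south]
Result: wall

Step: stack.pop[]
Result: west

Step: maze.move[east]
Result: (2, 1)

Step: maze.sense[south]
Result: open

Step: stack.push[south]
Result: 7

Step: maze.move[south]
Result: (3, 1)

Step: maze.sense[east]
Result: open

Step: stack.push[east]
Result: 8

Step: maze.move[east]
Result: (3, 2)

Step: maze.sense[east]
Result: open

Step: stack.push[east]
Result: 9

Step: maze.move[east]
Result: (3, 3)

Step: maze.sense[east]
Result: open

Step: stack.push[east]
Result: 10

Step: maze.move[east]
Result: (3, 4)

Step: maze.sense[north]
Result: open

Step: stack.push[north]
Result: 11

Step: maze.move[north]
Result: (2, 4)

Step: maze.sense[west]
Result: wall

Step: stack.pop[]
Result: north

Step: maze.move[south]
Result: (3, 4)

Step: maze.sense[south]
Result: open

Step: stack.push[south]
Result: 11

Step: maze.move[south]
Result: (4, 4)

Step: maze.sense[west]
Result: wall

Step: maze.sense[south]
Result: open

Step: stack.push[south]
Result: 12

Step: maze.move[south]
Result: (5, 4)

Step: maze.sense[west]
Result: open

Step: stack.push[west]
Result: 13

Step: maze.move[west]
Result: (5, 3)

Step: maze.sense[west]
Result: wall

Step: stack.pop[]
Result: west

Step: maze.move[east]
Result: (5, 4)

Step: stack.pop[]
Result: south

Step: maze.move[north]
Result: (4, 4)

Step: stack.pop[]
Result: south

Step: maze.move[north]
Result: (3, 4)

Step: stack.pop[]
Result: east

Step: maze.move[west]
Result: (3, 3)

Step: stack.pop[]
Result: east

Step: maze.move[west]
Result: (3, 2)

Step: maze.sense[south]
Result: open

Step: stack.push[south]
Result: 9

Step: maze.move[south]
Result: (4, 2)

Step: maze.sense[west]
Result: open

Step: stack.push[west]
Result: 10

Step: maze.move[west]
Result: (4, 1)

Step: maze.sense[west]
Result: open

Step: stack.push[west]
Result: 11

Step: maze.move[west]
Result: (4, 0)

Step: maze.sense[south]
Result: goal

Step: maze.move[south]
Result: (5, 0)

Answer: (5, 0)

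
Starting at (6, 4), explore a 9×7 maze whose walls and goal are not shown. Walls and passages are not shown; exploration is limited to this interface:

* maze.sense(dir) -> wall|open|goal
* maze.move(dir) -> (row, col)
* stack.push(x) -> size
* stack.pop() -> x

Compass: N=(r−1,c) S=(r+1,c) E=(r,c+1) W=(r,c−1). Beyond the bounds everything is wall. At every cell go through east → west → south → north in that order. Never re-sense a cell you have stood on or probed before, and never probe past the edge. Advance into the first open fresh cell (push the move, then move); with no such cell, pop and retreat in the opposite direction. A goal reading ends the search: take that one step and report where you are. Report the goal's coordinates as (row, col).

>>> maze.sense east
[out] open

>>> stack.push east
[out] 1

>>> maze.move east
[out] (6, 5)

>>> maze.sense east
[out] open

>>> stack.push east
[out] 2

>>> maze.move east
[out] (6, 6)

>>> maze.sense south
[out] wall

>>> maze.sense north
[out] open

>>> stack.push north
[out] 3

>>> maze.move north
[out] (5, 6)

>>> maze.sense west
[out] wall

>>> maze.sense north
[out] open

>>> stack.push north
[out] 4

>>> maze.move north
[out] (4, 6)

>>> maze.sense west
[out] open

>>> stack.push west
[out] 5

>>> maze.move west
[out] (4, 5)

>>> maze.sense west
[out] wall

>>> maze.sense north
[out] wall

>>> stack.pop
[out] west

>>> maze.move east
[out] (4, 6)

>>> maze.sense north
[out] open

>>> stack.push north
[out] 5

>>> maze.move north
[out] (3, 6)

>>> maze.sense north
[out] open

>>> stack.push north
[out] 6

>>> maze.move north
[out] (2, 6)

>>> maze.sense west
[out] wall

>>> maze.sense north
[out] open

>>> stack.push north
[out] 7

>>> maze.move north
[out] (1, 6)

>>> maze.sense west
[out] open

>>> stack.push west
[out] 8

>>> maze.move west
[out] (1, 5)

>>> maze.sense west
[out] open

>>> stack.push west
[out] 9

>>> maze.move west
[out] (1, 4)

>>> maze.sense west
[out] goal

>>> maze.move west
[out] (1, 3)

Answer: (1, 3)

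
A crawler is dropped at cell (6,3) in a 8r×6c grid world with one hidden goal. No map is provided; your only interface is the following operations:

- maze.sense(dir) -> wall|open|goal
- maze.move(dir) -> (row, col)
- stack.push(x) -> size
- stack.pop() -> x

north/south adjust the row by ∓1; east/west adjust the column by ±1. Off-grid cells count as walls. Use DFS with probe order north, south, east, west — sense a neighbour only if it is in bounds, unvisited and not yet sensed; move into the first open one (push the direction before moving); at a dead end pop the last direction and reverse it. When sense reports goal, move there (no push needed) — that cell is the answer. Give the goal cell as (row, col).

CALL maze.sense[dir→north]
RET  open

CALL stack.push[x→north]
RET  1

CALL maze.move[dir→north]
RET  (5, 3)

CALL maze.sense[dir→north]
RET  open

CALL stack.push[x→north]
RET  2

CALL maze.move[dir→north]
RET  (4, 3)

CALL maze.sense[dir→north]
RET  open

CALL stack.push[x→north]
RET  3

CALL maze.move[dir→north]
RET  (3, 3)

CALL maze.sense[dir→north]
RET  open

CALL stack.push[x→north]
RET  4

CALL maze.move[dir→north]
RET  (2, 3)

CALL maze.sense[dir→north]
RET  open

CALL stack.push[x→north]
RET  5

CALL maze.move[dir→north]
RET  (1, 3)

CALL maze.sense[dir→north]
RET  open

CALL stack.push[x→north]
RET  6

CALL maze.move[dir→north]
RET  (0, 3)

CALL maze.sense[dir→east]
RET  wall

CALL maze.sense[dir→west]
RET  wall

CALL stack.pop[]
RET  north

CALL maze.move[dir→south]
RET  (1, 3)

CALL maze.sense[dir→east]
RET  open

CALL stack.push[x→east]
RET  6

CALL maze.move[dir→east]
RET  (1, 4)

CALL maze.sense[dir→south]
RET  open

CALL stack.push[x→south]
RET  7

CALL maze.move[dir→south]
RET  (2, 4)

CALL maze.sense[dir→south]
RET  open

CALL stack.push[x→south]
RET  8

CALL maze.move[dir→south]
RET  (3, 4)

CALL maze.sense[dir→south]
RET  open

CALL stack.push[x→south]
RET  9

CALL maze.move[dir→south]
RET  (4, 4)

CALL maze.sense[dir→south]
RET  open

CALL stack.push[x→south]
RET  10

CALL maze.move[dir→south]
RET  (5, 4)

CALL maze.sense[dir→south]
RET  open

CALL stack.push[x→south]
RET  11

CALL maze.move[dir→south]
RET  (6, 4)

CALL maze.sense[dir→south]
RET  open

CALL stack.push[x→south]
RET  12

CALL maze.move[dir→south]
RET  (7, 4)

CALL maze.sense[dir→east]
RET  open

CALL stack.push[x→east]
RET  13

CALL maze.move[dir→east]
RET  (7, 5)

CALL maze.sense[dir→north]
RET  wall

CALL stack.pop[]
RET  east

CALL maze.move[dir→west]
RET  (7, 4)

CALL maze.sense[dir→west]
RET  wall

CALL stack.pop[]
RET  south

CALL maze.move[dir→north]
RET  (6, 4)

CALL stack.pop[]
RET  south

CALL maze.move[dir→north]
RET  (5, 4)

CALL maze.sense[dir→east]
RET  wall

CALL stack.pop[]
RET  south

CALL maze.move[dir→north]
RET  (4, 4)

CALL maze.sense[dir→east]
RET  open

CALL stack.push[x→east]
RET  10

CALL maze.move[dir→east]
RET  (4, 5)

CALL maze.sense[dir→north]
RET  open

CALL stack.push[x→north]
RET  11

CALL maze.move[dir→north]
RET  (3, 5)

CALL maze.sense[dir→north]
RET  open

CALL stack.push[x→north]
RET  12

CALL maze.move[dir→north]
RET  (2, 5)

CALL maze.sense[dir→north]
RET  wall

CALL stack.pop[]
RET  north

CALL maze.move[dir→south]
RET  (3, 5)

CALL stack.pop[]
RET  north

CALL maze.move[dir→south]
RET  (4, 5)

CALL stack.pop[]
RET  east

CALL maze.move[dir→west]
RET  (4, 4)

CALL stack.pop[]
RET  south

CALL maze.move[dir→north]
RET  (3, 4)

CALL stack.pop[]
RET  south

CALL maze.move[dir→north]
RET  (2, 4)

CALL stack.pop[]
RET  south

CALL maze.move[dir→north]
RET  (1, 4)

CALL stack.pop[]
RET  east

CALL maze.move[dir→west]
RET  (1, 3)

CALL maze.sense[dir→west]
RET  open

CALL stack.push[x→west]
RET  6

CALL maze.move[dir→west]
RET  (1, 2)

CALL maze.sense[dir→south]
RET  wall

CALL maze.sense[dir→west]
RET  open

CALL stack.push[x→west]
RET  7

CALL maze.move[dir→west]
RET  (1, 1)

CALL maze.sense[dir→north]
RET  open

CALL stack.push[x→north]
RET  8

CALL maze.move[dir→north]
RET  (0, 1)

CALL maze.sense[dir→west]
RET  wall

CALL stack.pop[]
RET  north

CALL maze.move[dir→south]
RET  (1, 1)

CALL maze.sense[dir→south]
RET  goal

CALL maze.move[dir→south]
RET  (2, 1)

Answer: (2, 1)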